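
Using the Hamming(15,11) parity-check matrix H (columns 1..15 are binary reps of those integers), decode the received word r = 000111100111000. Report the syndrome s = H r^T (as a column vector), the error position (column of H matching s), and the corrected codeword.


s = (1, 1, 0, 1)^T, error position = 13, corrected codeword c = 000111100111100

Compute s = H r^T mod 2 one row at a time:
  s_1 = 0 + 0 + 1 + 1 + 1 + 0 + 0 + 0 = 3 ≡ 1 (mod 2).
  s_2 = 1 + 1 + 1 + 1 + 1 + 0 + 0 + 0 = 5 ≡ 1 (mod 2).
  s_3 = 0 + 0 + 1 + 1 + 1 + 1 + 0 + 0 = 4 ≡ 0 (mod 2).
  s_4 = 0 + 0 + 1 + 1 + 0 + 1 + 0 + 0 = 3 ≡ 1 (mod 2).
s = (1, 1, 0, 1)^T — this equals column 13 of H (binary 1101), so error is at position 13.
Correct: flip bit 13 of r = 000111100111000 to get c = 000111100111100.


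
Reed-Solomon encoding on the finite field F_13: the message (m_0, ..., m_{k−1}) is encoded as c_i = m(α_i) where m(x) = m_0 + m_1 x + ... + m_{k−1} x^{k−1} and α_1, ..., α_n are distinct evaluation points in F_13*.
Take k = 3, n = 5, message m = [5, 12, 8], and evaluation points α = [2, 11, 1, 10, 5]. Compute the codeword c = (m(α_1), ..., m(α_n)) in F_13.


c = [9, 0, 12, 2, 5]

Message polynomial: m(x) = 5 + 12·x + 8·x^2 (mod 13).
For each evaluation point α_i, compute m(α_i) mod 13:
  α_1 = 2: Horner steps 8 → 2 → 9, so m(2) = 9.
  α_2 = 11: Horner steps 8 → 9 → 0, so m(11) = 0.
  α_3 = 1: Horner steps 8 → 7 → 12, so m(1) = 12.
  α_4 = 10: Horner steps 8 → 1 → 2, so m(10) = 2.
  α_5 = 5: Horner steps 8 → 0 → 5, so m(5) = 5.
Codeword c = [9, 0, 12, 2, 5] ∈ F_13^5.


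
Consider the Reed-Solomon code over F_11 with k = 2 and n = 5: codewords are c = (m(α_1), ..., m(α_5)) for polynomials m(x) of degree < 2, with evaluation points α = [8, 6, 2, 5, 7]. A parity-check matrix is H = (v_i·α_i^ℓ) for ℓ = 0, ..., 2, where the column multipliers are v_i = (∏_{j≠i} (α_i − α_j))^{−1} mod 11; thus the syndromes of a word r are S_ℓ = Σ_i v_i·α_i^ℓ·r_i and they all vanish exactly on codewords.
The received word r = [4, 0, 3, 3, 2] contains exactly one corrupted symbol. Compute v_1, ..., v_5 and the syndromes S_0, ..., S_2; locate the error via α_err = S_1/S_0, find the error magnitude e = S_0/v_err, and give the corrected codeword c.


S = (4, 9, 1), error at position 4, error magnitude e = 5, c = [4, 0, 3, 9, 2].

Step 1: column multipliers v_i = (∏_{j≠i}(α_i − α_j))^{−1} mod 11.
  i = 1 (α = 8): (8−6)(8−2)(8−5)(8−7) = 2·6·3·1 = 36 ≡ 3, so v_1 = 3^{−1} = 4 (mod 11).
  i = 2 (α = 6): (6−8)(6−2)(6−5)(6−7) = (−2)·4·1·(−1) = 8 ≡ 8, so v_2 = 8^{−1} = 7 (mod 11).
  i = 3 (α = 2): (2−8)(2−6)(2−5)(2−7) = (−6)·(−4)·(−3)·(−5) = 360 ≡ 8, so v_3 = 8^{−1} = 7 (mod 11).
  i = 4 (α = 5): (5−8)(5−6)(5−2)(5−7) = (−3)·(−1)·3·(−2) = −18 ≡ 4, so v_4 = 4^{−1} = 3 (mod 11).
  i = 5 (α = 7): (7−8)(7−6)(7−2)(7−5) = (−1)·1·5·2 = −10 ≡ 1, so v_5 = 1^{−1} = 1 (mod 11).
  v = [4, 7, 7, 3, 1].
Step 2: syndromes of r = [4, 0, 3, 3, 2] (all sums mod 11).
  S_0 = Σ v_i r_i = 4·4 + 7·0 + 7·3 + 3·3 + 1·2 = 48 ≡ 4.
  S_1 = Σ v_i α_i r_i = 4·8·4 + 7·6·0 + 7·2·3 + 3·5·3 + 1·7·2 = 229 ≡ 9.
  α_i^2 mod 11 = [9, 3, 4, 3, 5].
  S_2 = Σ v_i α_i^2 r_i = 4·9·4 + 7·3·0 + 7·4·3 + 3·3·3 + 1·5·2 = 265 ≡ 1.
  S = (4, 9, 1) ≠ 0, so r is not a codeword (an error is present).
Step 3: locate the error. For a single error e at position i, S_ℓ = v_i·e·α_i^ℓ, so α_err = S_1/S_0.
  S_0^{−1} = 4^{−1} = 3 (mod 11), so α_err = 9·3 = 27 ≡ 5 = α_4. Error position i = 4.
  Consistency check: S_2/S_1 = 1·5 = 5 ≡ 5 = α_err ✓ (single-error assumption holds).
Step 4: error magnitude e = S_0/v_4 = S_0·∏_{j≠4}(α_4 − α_j) = 4·4 = 16 ≡ 5 (mod 11).
Step 5: correct position 4: c_4 = r_4 − e = 3 − 5 ≡ 9 (mod 11). Hence c = [4, 0, 3, 9, 2].
  Check: interpolating c through the α_i gives m(x) = 10 + 2·x (degree < 2) with m(α_i) = c_i for every i, so c is indeed a codeword.


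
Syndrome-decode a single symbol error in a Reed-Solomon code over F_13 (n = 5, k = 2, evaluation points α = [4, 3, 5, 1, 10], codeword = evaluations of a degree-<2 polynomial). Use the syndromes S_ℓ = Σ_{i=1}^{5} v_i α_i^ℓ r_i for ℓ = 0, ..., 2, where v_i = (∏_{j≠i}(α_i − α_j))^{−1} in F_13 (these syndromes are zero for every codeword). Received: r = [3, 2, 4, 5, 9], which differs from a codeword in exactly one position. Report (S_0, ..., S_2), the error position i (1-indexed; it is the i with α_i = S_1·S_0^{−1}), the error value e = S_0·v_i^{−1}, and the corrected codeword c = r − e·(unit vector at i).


S = (12, 12, 12), error at position 4, error magnitude e = 5, c = [3, 2, 4, 0, 9].

Step 1: column multipliers v_i = (∏_{j≠i}(α_i − α_j))^{−1} mod 13.
  i = 1 (α = 4): (4−3)(4−5)(4−1)(4−10) = 1·(−1)·3·(−6) = 18 ≡ 5, so v_1 = 5^{−1} = 8 (mod 13).
  i = 2 (α = 3): (3−4)(3−5)(3−1)(3−10) = (−1)·(−2)·2·(−7) = −28 ≡ 11, so v_2 = 11^{−1} = 6 (mod 13).
  i = 3 (α = 5): (5−4)(5−3)(5−1)(5−10) = 1·2·4·(−5) = −40 ≡ 12, so v_3 = 12^{−1} = 12 (mod 13).
  i = 4 (α = 1): (1−4)(1−3)(1−5)(1−10) = (−3)·(−2)·(−4)·(−9) = 216 ≡ 8, so v_4 = 8^{−1} = 5 (mod 13).
  i = 5 (α = 10): (10−4)(10−3)(10−5)(10−1) = 6·7·5·9 = 1890 ≡ 5, so v_5 = 5^{−1} = 8 (mod 13).
  v = [8, 6, 12, 5, 8].
Step 2: syndromes of r = [3, 2, 4, 5, 9] (all sums mod 13).
  S_0 = Σ v_i r_i = 8·3 + 6·2 + 12·4 + 5·5 + 8·9 = 181 ≡ 12.
  S_1 = Σ v_i α_i r_i = 8·4·3 + 6·3·2 + 12·5·4 + 5·1·5 + 8·10·9 = 1117 ≡ 12.
  α_i^2 mod 13 = [3, 9, 12, 1, 9].
  S_2 = Σ v_i α_i^2 r_i = 8·3·3 + 6·9·2 + 12·12·4 + 5·1·5 + 8·9·9 = 1429 ≡ 12.
  S = (12, 12, 12) ≠ 0, so r is not a codeword (an error is present).
Step 3: locate the error. For a single error e at position i, S_ℓ = v_i·e·α_i^ℓ, so α_err = S_1/S_0.
  S_0^{−1} = 12^{−1} = 12 (mod 13), so α_err = 12·12 = 144 ≡ 1 = α_4. Error position i = 4.
  Consistency check: S_2/S_1 = 12·12 = 144 ≡ 1 = α_err ✓ (single-error assumption holds).
Step 4: error magnitude e = S_0/v_4 = S_0·∏_{j≠4}(α_4 − α_j) = 12·8 = 96 ≡ 5 (mod 13).
Step 5: correct position 4: c_4 = r_4 − e = 5 − 5 ≡ 0 (mod 13). Hence c = [3, 2, 4, 0, 9].
  Check: interpolating c through the α_i gives m(x) = 12 + 1·x (degree < 2) with m(α_i) = c_i for every i, so c is indeed a codeword.


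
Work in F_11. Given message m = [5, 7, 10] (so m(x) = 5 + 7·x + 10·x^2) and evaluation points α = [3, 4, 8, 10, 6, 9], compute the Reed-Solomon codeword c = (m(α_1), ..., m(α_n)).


c = [6, 6, 8, 8, 0, 9]

Message polynomial: m(x) = 5 + 7·x + 10·x^2 (mod 11).
For each evaluation point α_i, compute m(α_i) mod 11:
  α_1 = 3: Horner steps 10 → 4 → 6, so m(3) = 6.
  α_2 = 4: Horner steps 10 → 3 → 6, so m(4) = 6.
  α_3 = 8: Horner steps 10 → 10 → 8, so m(8) = 8.
  α_4 = 10: Horner steps 10 → 8 → 8, so m(10) = 8.
  α_5 = 6: Horner steps 10 → 1 → 0, so m(6) = 0.
  α_6 = 9: Horner steps 10 → 9 → 9, so m(9) = 9.
Codeword c = [6, 6, 8, 8, 0, 9] ∈ F_11^6.


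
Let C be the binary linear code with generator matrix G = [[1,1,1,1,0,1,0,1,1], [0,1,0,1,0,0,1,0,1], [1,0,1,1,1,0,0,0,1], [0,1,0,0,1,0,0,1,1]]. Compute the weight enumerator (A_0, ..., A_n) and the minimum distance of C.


Weight distribution: A_0 = 1, A_2 = 1, A_4 = 5, A_5 = 6, A_6 = 1, A_7 = 2. Minimum distance d = 2.

Enumerate all 2^4 = 16 messages m ∈ F_2^4.
For each, compute codeword c = mG in F_2^9, then tally its weight.
  m = 0000 → c = 000000000, weight = 0.
  m = 1000 → c = 111101011, weight = 7.
  m = 0100 → c = 010100101, weight = 4.
  m = 1100 → c = 101001110, weight = 5.
  m = 0010 → c = 101110001, weight = 5.
  m = 1010 → c = 010011010, weight = 4.
  m = 0110 → c = 111010100, weight = 5.
  m = 1110 → c = 000111111, weight = 6.
  m = 0001 → c = 010010011, weight = 4.
  m = 1001 → c = 101111000, weight = 5.
  m = 0101 → c = 000110110, weight = 4.
  m = 1101 → c = 111011101, weight = 7.
  m = 0011 → c = 111100010, weight = 5.
  m = 1011 → c = 000001001, weight = 2.
  m = 0111 → c = 101000111, weight = 5.
  m = 1111 → c = 010101100, weight = 4.
Tally weights:
  weight 0: 1 codewords.
  weight 2: 1 codewords.
  weight 4: 5 codewords.
  weight 5: 6 codewords.
  weight 6: 1 codewords.
  weight 7: 2 codewords.
Minimum distance d = smallest w > 0 with A_w > 0 = 2.
Sanity: Σ A_w = 16 = 2^4 = 16 ✓.


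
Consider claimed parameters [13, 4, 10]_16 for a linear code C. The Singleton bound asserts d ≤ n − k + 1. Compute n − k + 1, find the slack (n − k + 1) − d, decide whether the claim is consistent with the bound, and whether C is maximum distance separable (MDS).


Singleton RHS = n − k + 1 = 10, slack = 0, bound satisfied, MDS.

Singleton bound: d ≤ n − k + 1.
Here n = 13, k = 4, so n − k + 1 = 10.
Given d = 10, check d ≤ 10: YES.
Slack = (n − k + 1) − d = 0.
The code is MDS (slack = 0).
Description: the claimed parameters are [13, 4, 10]_16; such a code would be MDS (meets Singleton bound).


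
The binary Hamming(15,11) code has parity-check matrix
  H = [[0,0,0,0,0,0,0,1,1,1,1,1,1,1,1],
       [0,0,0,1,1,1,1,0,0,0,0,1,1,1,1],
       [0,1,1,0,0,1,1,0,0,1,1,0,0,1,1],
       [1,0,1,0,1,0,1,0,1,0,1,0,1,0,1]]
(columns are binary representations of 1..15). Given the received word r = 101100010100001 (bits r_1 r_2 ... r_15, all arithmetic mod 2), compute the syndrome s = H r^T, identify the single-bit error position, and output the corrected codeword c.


s = (1, 0, 1, 1)^T, error position = 11, corrected codeword c = 101100010110001

Compute s = H r^T mod 2 one row at a time:
  s_1 = 1 + 0 + 1 + 0 + 0 + 0 + 0 + 1 = 3 ≡ 1 (mod 2).
  s_2 = 1 + 0 + 0 + 0 + 0 + 0 + 0 + 1 = 2 ≡ 0 (mod 2).
  s_3 = 0 + 1 + 0 + 0 + 1 + 0 + 0 + 1 = 3 ≡ 1 (mod 2).
  s_4 = 1 + 1 + 0 + 0 + 0 + 0 + 0 + 1 = 3 ≡ 1 (mod 2).
s = (1, 0, 1, 1)^T — this equals column 11 of H (binary 1011), so error is at position 11.
Correct: flip bit 11 of r = 101100010100001 to get c = 101100010110001.


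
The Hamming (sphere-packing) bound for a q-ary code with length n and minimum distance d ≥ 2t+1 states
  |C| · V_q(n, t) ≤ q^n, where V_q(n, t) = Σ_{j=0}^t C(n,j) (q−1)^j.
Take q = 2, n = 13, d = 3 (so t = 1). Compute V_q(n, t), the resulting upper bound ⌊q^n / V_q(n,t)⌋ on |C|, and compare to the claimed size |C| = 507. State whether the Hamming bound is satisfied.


V_q(n, t) = 14, q^n = 8192, Hamming bound = 585, |C| = 507 ≤ bound (satisfied).

Step 1: Compute V_q(n, t) = Σ_{j=0}^1 C(n, j) (q−1)^j.
  j = 0: C(13,0)·(1)^0 = 1·1 = 1.
  j = 1: C(13,1)·(1)^1 = 13·1 = 13.
  V_q(n, t) = 1 + 13 = 14.
Step 2: q^n = 2^13 = 8192.
Step 3: Hamming bound ⌊q^n / V_q(n,t)⌋ = ⌊8192/14⌋ = 585.
Step 4: Compare |C| = 507 to 585: satisfied.
The claimed |C| lies below the Hamming bound.


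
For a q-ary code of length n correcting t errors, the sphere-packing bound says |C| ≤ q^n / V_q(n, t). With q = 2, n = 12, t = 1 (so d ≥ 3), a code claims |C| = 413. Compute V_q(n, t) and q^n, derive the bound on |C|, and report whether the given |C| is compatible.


V_q(n, t) = 13, q^n = 4096, Hamming bound = 315, |C| = 413 > bound (violated).

Step 1: Compute V_q(n, t) = Σ_{j=0}^1 C(n, j) (q−1)^j.
  j = 0: C(12,0)·(1)^0 = 1·1 = 1.
  j = 1: C(12,1)·(1)^1 = 12·1 = 12.
  V_q(n, t) = 1 + 12 = 13.
Step 2: q^n = 2^12 = 4096.
Step 3: Hamming bound ⌊q^n / V_q(n,t)⌋ = ⌊4096/13⌋ = 315.
Step 4: Compare |C| = 413 to 315: violated.
The claimed |C| lies above the Hamming bound, so no 2-ary code of length 12 with d ≥ 3 can have 413 codewords.


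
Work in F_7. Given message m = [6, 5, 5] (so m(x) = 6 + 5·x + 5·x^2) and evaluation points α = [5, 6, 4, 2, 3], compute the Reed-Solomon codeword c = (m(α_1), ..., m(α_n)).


c = [2, 6, 1, 1, 3]

Message polynomial: m(x) = 6 + 5·x + 5·x^2 (mod 7).
For each evaluation point α_i, compute m(α_i) mod 7:
  α_1 = 5: Horner steps 5 → 2 → 2, so m(5) = 2.
  α_2 = 6: Horner steps 5 → 0 → 6, so m(6) = 6.
  α_3 = 4: Horner steps 5 → 4 → 1, so m(4) = 1.
  α_4 = 2: Horner steps 5 → 1 → 1, so m(2) = 1.
  α_5 = 3: Horner steps 5 → 6 → 3, so m(3) = 3.
Codeword c = [2, 6, 1, 1, 3] ∈ F_7^5.


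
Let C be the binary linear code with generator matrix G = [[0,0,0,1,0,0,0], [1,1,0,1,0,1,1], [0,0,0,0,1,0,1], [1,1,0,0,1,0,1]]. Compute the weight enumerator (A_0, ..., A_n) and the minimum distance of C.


Weight distribution: A_0 = 1, A_1 = 1, A_2 = 4, A_3 = 4, A_4 = 3, A_5 = 3. Minimum distance d = 1.

Enumerate all 2^4 = 16 messages m ∈ F_2^4.
For each, compute codeword c = mG in F_2^7, then tally its weight.
  m = 0000 → c = 0000000, weight = 0.
  m = 1000 → c = 0001000, weight = 1.
  m = 0100 → c = 1101011, weight = 5.
  m = 1100 → c = 1100011, weight = 4.
  m = 0010 → c = 0000101, weight = 2.
  m = 1010 → c = 0001101, weight = 3.
  m = 0110 → c = 1101110, weight = 5.
  m = 1110 → c = 1100110, weight = 4.
  m = 0001 → c = 1100101, weight = 4.
  m = 1001 → c = 1101101, weight = 5.
  m = 0101 → c = 0001110, weight = 3.
  m = 1101 → c = 0000110, weight = 2.
  m = 0011 → c = 1100000, weight = 2.
  m = 1011 → c = 1101000, weight = 3.
  m = 0111 → c = 0001011, weight = 3.
  m = 1111 → c = 0000011, weight = 2.
Tally weights:
  weight 0: 1 codewords.
  weight 1: 1 codewords.
  weight 2: 4 codewords.
  weight 3: 4 codewords.
  weight 4: 3 codewords.
  weight 5: 3 codewords.
Minimum distance d = smallest w > 0 with A_w > 0 = 1.
Sanity: Σ A_w = 16 = 2^4 = 16 ✓.


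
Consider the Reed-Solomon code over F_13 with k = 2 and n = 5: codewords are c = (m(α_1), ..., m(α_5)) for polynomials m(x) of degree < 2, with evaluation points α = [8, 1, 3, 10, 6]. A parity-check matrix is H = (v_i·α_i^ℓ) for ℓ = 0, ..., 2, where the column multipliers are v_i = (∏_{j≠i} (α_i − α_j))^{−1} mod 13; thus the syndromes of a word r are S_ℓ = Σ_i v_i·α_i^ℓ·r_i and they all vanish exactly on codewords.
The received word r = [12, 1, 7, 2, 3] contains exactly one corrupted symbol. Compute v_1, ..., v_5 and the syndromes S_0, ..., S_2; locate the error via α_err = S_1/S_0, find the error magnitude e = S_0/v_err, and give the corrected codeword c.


S = (1, 8, 12), error at position 1, error magnitude e = 3, c = [9, 1, 7, 2, 3].

Step 1: column multipliers v_i = (∏_{j≠i}(α_i − α_j))^{−1} mod 13.
  i = 1 (α = 8): (8−1)(8−3)(8−10)(8−6) = 7·5·(−2)·2 = −140 ≡ 3, so v_1 = 3^{−1} = 9 (mod 13).
  i = 2 (α = 1): (1−8)(1−3)(1−10)(1−6) = (−7)·(−2)·(−9)·(−5) = 630 ≡ 6, so v_2 = 6^{−1} = 11 (mod 13).
  i = 3 (α = 3): (3−8)(3−1)(3−10)(3−6) = (−5)·2·(−7)·(−3) = −210 ≡ 11, so v_3 = 11^{−1} = 6 (mod 13).
  i = 4 (α = 10): (10−8)(10−1)(10−3)(10−6) = 2·9·7·4 = 504 ≡ 10, so v_4 = 10^{−1} = 4 (mod 13).
  i = 5 (α = 6): (6−8)(6−1)(6−3)(6−10) = (−2)·5·3·(−4) = 120 ≡ 3, so v_5 = 3^{−1} = 9 (mod 13).
  v = [9, 11, 6, 4, 9].
Step 2: syndromes of r = [12, 1, 7, 2, 3] (all sums mod 13).
  S_0 = Σ v_i r_i = 9·12 + 11·1 + 6·7 + 4·2 + 9·3 = 196 ≡ 1.
  S_1 = Σ v_i α_i r_i = 9·8·12 + 11·1·1 + 6·3·7 + 4·10·2 + 9·6·3 = 1243 ≡ 8.
  α_i^2 mod 13 = [12, 1, 9, 9, 10].
  S_2 = Σ v_i α_i^2 r_i = 9·12·12 + 11·1·1 + 6·9·7 + 4·9·2 + 9·10·3 = 2027 ≡ 12.
  S = (1, 8, 12) ≠ 0, so r is not a codeword (an error is present).
Step 3: locate the error. For a single error e at position i, S_ℓ = v_i·e·α_i^ℓ, so α_err = S_1/S_0.
  S_0^{−1} = 1^{−1} = 1 (mod 13), so α_err = 8·1 = 8 ≡ 8 = α_1. Error position i = 1.
  Consistency check: S_2/S_1 = 12·5 = 60 ≡ 8 = α_err ✓ (single-error assumption holds).
Step 4: error magnitude e = S_0/v_1 = S_0·∏_{j≠1}(α_1 − α_j) = 1·3 = 3 ≡ 3 (mod 13).
Step 5: correct position 1: c_1 = r_1 − e = 12 − 3 ≡ 9 (mod 13). Hence c = [9, 1, 7, 2, 3].
  Check: interpolating c through the α_i gives m(x) = 11 + 3·x (degree < 2) with m(α_i) = c_i for every i, so c is indeed a codeword.


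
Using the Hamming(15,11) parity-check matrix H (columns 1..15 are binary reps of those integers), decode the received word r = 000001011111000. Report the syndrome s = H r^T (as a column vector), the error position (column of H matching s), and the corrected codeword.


s = (1, 0, 1, 0)^T, error position = 10, corrected codeword c = 000001011011000

Compute s = H r^T mod 2 one row at a time:
  s_1 = 1 + 1 + 1 + 1 + 1 + 0 + 0 + 0 = 5 ≡ 1 (mod 2).
  s_2 = 0 + 0 + 1 + 0 + 1 + 0 + 0 + 0 = 2 ≡ 0 (mod 2).
  s_3 = 0 + 0 + 1 + 0 + 1 + 1 + 0 + 0 = 3 ≡ 1 (mod 2).
  s_4 = 0 + 0 + 0 + 0 + 1 + 1 + 0 + 0 = 2 ≡ 0 (mod 2).
s = (1, 0, 1, 0)^T — this equals column 10 of H (binary 1010), so error is at position 10.
Correct: flip bit 10 of r = 000001011111000 to get c = 000001011011000.


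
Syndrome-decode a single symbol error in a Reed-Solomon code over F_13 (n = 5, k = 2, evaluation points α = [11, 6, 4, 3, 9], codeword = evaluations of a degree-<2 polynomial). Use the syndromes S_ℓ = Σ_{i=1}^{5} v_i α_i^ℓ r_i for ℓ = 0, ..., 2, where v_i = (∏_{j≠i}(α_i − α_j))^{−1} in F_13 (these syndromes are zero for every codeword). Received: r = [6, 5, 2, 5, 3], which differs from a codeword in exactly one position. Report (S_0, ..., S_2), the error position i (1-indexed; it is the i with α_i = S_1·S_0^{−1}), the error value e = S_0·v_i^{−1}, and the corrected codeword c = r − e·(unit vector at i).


S = (11, 7, 8), error at position 4, error magnitude e = 11, c = [6, 5, 2, 7, 3].

Step 1: column multipliers v_i = (∏_{j≠i}(α_i − α_j))^{−1} mod 13.
  i = 1 (α = 11): (11−6)(11−4)(11−3)(11−9) = 5·7·8·2 = 560 ≡ 1, so v_1 = 1^{−1} = 1 (mod 13).
  i = 2 (α = 6): (6−11)(6−4)(6−3)(6−9) = (−5)·2·3·(−3) = 90 ≡ 12, so v_2 = 12^{−1} = 12 (mod 13).
  i = 3 (α = 4): (4−11)(4−6)(4−3)(4−9) = (−7)·(−2)·1·(−5) = −70 ≡ 8, so v_3 = 8^{−1} = 5 (mod 13).
  i = 4 (α = 3): (3−11)(3−6)(3−4)(3−9) = (−8)·(−3)·(−1)·(−6) = 144 ≡ 1, so v_4 = 1^{−1} = 1 (mod 13).
  i = 5 (α = 9): (9−11)(9−6)(9−4)(9−3) = (−2)·3·5·6 = −180 ≡ 2, so v_5 = 2^{−1} = 7 (mod 13).
  v = [1, 12, 5, 1, 7].
Step 2: syndromes of r = [6, 5, 2, 5, 3] (all sums mod 13).
  S_0 = Σ v_i r_i = 1·6 + 12·5 + 5·2 + 1·5 + 7·3 = 102 ≡ 11.
  S_1 = Σ v_i α_i r_i = 1·11·6 + 12·6·5 + 5·4·2 + 1·3·5 + 7·9·3 = 670 ≡ 7.
  α_i^2 mod 13 = [4, 10, 3, 9, 3].
  S_2 = Σ v_i α_i^2 r_i = 1·4·6 + 12·10·5 + 5·3·2 + 1·9·5 + 7·3·3 = 762 ≡ 8.
  S = (11, 7, 8) ≠ 0, so r is not a codeword (an error is present).
Step 3: locate the error. For a single error e at position i, S_ℓ = v_i·e·α_i^ℓ, so α_err = S_1/S_0.
  S_0^{−1} = 11^{−1} = 6 (mod 13), so α_err = 7·6 = 42 ≡ 3 = α_4. Error position i = 4.
  Consistency check: S_2/S_1 = 8·2 = 16 ≡ 3 = α_err ✓ (single-error assumption holds).
Step 4: error magnitude e = S_0/v_4 = S_0·∏_{j≠4}(α_4 − α_j) = 11·1 = 11 ≡ 11 (mod 13).
Step 5: correct position 4: c_4 = r_4 − e = 5 − 11 ≡ 7 (mod 13). Hence c = [6, 5, 2, 7, 3].
  Check: interpolating c through the α_i gives m(x) = 9 + 8·x (degree < 2) with m(α_i) = c_i for every i, so c is indeed a codeword.


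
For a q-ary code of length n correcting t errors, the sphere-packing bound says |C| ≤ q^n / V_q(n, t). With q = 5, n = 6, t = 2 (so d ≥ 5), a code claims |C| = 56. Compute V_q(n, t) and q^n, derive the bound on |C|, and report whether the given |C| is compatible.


V_q(n, t) = 265, q^n = 15625, Hamming bound = 58, |C| = 56 ≤ bound (satisfied).

Step 1: Compute V_q(n, t) = Σ_{j=0}^2 C(n, j) (q−1)^j.
  j = 0: C(6,0)·(4)^0 = 1·1 = 1.
  j = 1: C(6,1)·(4)^1 = 6·4 = 24.
  j = 2: C(6,2)·(4)^2 = 15·16 = 240.
  V_q(n, t) = 1 + 24 + 240 = 265.
Step 2: q^n = 5^6 = 15625.
Step 3: Hamming bound ⌊q^n / V_q(n,t)⌋ = ⌊15625/265⌋ = 58.
Step 4: Compare |C| = 56 to 58: satisfied.
The claimed |C| lies below the Hamming bound.


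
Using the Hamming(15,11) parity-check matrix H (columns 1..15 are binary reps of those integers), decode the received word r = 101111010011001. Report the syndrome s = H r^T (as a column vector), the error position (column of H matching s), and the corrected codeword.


s = (0, 1, 0, 1)^T, error position = 5, corrected codeword c = 101101010011001

Compute s = H r^T mod 2 one row at a time:
  s_1 = 1 + 0 + 0 + 1 + 1 + 0 + 0 + 1 = 4 ≡ 0 (mod 2).
  s_2 = 1 + 1 + 1 + 0 + 1 + 0 + 0 + 1 = 5 ≡ 1 (mod 2).
  s_3 = 0 + 1 + 1 + 0 + 0 + 1 + 0 + 1 = 4 ≡ 0 (mod 2).
  s_4 = 1 + 1 + 1 + 0 + 0 + 1 + 0 + 1 = 5 ≡ 1 (mod 2).
s = (0, 1, 0, 1)^T — this equals column 5 of H (binary 0101), so error is at position 5.
Correct: flip bit 5 of r = 101111010011001 to get c = 101101010011001.


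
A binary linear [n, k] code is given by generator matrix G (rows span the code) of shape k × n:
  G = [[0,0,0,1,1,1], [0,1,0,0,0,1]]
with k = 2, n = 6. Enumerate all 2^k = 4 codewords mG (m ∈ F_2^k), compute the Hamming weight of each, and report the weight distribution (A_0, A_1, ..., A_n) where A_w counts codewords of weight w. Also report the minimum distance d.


Weight distribution: A_0 = 1, A_2 = 1, A_3 = 2. Minimum distance d = 2.

Enumerate all 2^2 = 4 messages m ∈ F_2^2.
For each, compute codeword c = mG in F_2^6, then tally its weight.
  m = 00 → c = 000000, weight = 0.
  m = 10 → c = 000111, weight = 3.
  m = 01 → c = 010001, weight = 2.
  m = 11 → c = 010110, weight = 3.
Tally weights:
  weight 0: 1 codewords.
  weight 2: 1 codewords.
  weight 3: 2 codewords.
Minimum distance d = smallest w > 0 with A_w > 0 = 2.
Sanity: Σ A_w = 4 = 2^2 = 4 ✓.


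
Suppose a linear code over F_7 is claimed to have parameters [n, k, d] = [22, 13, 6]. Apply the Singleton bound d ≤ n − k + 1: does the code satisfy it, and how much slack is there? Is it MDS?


Singleton RHS = n − k + 1 = 10, slack = 4, bound satisfied, not MDS.

Singleton bound: d ≤ n − k + 1.
Here n = 22, k = 13, so n − k + 1 = 10.
Given d = 6, check d ≤ 10: YES.
Slack = (n − k + 1) − d = 4.
The code is NOT MDS (slack = 4 > 0).
Description: the claimed parameters are [22, 13, 6]_7; such a code would be non-MDS.


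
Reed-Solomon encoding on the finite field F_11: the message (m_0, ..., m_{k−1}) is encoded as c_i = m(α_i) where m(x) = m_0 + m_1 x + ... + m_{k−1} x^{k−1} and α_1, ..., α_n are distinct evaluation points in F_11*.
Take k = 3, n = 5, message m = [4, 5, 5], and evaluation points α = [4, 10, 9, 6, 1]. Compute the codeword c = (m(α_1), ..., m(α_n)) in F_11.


c = [5, 4, 3, 5, 3]

Message polynomial: m(x) = 4 + 5·x + 5·x^2 (mod 11).
For each evaluation point α_i, compute m(α_i) mod 11:
  α_1 = 4: Horner steps 5 → 3 → 5, so m(4) = 5.
  α_2 = 10: Horner steps 5 → 0 → 4, so m(10) = 4.
  α_3 = 9: Horner steps 5 → 6 → 3, so m(9) = 3.
  α_4 = 6: Horner steps 5 → 2 → 5, so m(6) = 5.
  α_5 = 1: Horner steps 5 → 10 → 3, so m(1) = 3.
Codeword c = [5, 4, 3, 5, 3] ∈ F_11^5.


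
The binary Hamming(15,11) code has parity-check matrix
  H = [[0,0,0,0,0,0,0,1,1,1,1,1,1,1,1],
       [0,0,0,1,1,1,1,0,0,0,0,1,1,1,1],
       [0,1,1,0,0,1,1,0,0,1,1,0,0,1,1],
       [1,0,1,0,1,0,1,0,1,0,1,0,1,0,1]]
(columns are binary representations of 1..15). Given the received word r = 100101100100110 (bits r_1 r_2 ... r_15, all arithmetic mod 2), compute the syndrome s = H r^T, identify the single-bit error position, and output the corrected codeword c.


s = (1, 1, 0, 1)^T, error position = 13, corrected codeword c = 100101100100010

Compute s = H r^T mod 2 one row at a time:
  s_1 = 0 + 0 + 1 + 0 + 0 + 1 + 1 + 0 = 3 ≡ 1 (mod 2).
  s_2 = 1 + 0 + 1 + 1 + 0 + 1 + 1 + 0 = 5 ≡ 1 (mod 2).
  s_3 = 0 + 0 + 1 + 1 + 1 + 0 + 1 + 0 = 4 ≡ 0 (mod 2).
  s_4 = 1 + 0 + 0 + 1 + 0 + 0 + 1 + 0 = 3 ≡ 1 (mod 2).
s = (1, 1, 0, 1)^T — this equals column 13 of H (binary 1101), so error is at position 13.
Correct: flip bit 13 of r = 100101100100110 to get c = 100101100100010.


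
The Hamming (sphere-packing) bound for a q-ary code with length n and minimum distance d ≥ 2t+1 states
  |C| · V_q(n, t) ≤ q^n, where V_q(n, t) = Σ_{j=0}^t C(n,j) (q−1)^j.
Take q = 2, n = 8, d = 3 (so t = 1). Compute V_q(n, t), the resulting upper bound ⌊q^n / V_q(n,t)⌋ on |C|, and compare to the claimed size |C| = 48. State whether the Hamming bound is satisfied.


V_q(n, t) = 9, q^n = 256, Hamming bound = 28, |C| = 48 > bound (violated).

Step 1: Compute V_q(n, t) = Σ_{j=0}^1 C(n, j) (q−1)^j.
  j = 0: C(8,0)·(1)^0 = 1·1 = 1.
  j = 1: C(8,1)·(1)^1 = 8·1 = 8.
  V_q(n, t) = 1 + 8 = 9.
Step 2: q^n = 2^8 = 256.
Step 3: Hamming bound ⌊q^n / V_q(n,t)⌋ = ⌊256/9⌋ = 28.
Step 4: Compare |C| = 48 to 28: violated.
The claimed |C| lies above the Hamming bound, so no 2-ary code of length 8 with d ≥ 3 can have 48 codewords.


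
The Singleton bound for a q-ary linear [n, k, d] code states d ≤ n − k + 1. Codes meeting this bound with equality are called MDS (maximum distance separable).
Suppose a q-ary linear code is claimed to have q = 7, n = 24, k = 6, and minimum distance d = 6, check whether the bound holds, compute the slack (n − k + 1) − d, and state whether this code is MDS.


Singleton RHS = n − k + 1 = 19, slack = 13, bound satisfied, not MDS.

Singleton bound: d ≤ n − k + 1.
Here n = 24, k = 6, so n − k + 1 = 19.
Given d = 6, check d ≤ 19: YES.
Slack = (n − k + 1) − d = 13.
The code is NOT MDS (slack = 13 > 0).
Description: the claimed parameters are [24, 6, 6]_7; such a code would be non-MDS.


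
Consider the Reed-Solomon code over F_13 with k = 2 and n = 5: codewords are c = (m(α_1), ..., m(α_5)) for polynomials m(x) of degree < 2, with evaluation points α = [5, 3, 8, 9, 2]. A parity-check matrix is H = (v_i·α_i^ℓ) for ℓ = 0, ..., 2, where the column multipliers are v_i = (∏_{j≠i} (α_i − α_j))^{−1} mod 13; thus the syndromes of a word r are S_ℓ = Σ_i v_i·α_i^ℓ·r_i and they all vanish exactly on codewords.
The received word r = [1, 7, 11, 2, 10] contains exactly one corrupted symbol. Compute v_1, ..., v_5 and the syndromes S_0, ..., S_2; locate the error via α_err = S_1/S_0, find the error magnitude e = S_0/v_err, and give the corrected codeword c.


S = (6, 9, 7), error at position 3, error magnitude e = 6, c = [1, 7, 5, 2, 10].

Step 1: column multipliers v_i = (∏_{j≠i}(α_i − α_j))^{−1} mod 13.
  i = 1 (α = 5): (5−3)(5−8)(5−9)(5−2) = 2·(−3)·(−4)·3 = 72 ≡ 7, so v_1 = 7^{−1} = 2 (mod 13).
  i = 2 (α = 3): (3−5)(3−8)(3−9)(3−2) = (−2)·(−5)·(−6)·1 = −60 ≡ 5, so v_2 = 5^{−1} = 8 (mod 13).
  i = 3 (α = 8): (8−5)(8−3)(8−9)(8−2) = 3·5·(−1)·6 = −90 ≡ 1, so v_3 = 1^{−1} = 1 (mod 13).
  i = 4 (α = 9): (9−5)(9−3)(9−8)(9−2) = 4·6·1·7 = 168 ≡ 12, so v_4 = 12^{−1} = 12 (mod 13).
  i = 5 (α = 2): (2−5)(2−3)(2−8)(2−9) = (−3)·(−1)·(−6)·(−7) = 126 ≡ 9, so v_5 = 9^{−1} = 3 (mod 13).
  v = [2, 8, 1, 12, 3].
Step 2: syndromes of r = [1, 7, 11, 2, 10] (all sums mod 13).
  S_0 = Σ v_i r_i = 2·1 + 8·7 + 1·11 + 12·2 + 3·10 = 123 ≡ 6.
  S_1 = Σ v_i α_i r_i = 2·5·1 + 8·3·7 + 1·8·11 + 12·9·2 + 3·2·10 = 542 ≡ 9.
  α_i^2 mod 13 = [12, 9, 12, 3, 4].
  S_2 = Σ v_i α_i^2 r_i = 2·12·1 + 8·9·7 + 1·12·11 + 12·3·2 + 3·4·10 = 852 ≡ 7.
  S = (6, 9, 7) ≠ 0, so r is not a codeword (an error is present).
Step 3: locate the error. For a single error e at position i, S_ℓ = v_i·e·α_i^ℓ, so α_err = S_1/S_0.
  S_0^{−1} = 6^{−1} = 11 (mod 13), so α_err = 9·11 = 99 ≡ 8 = α_3. Error position i = 3.
  Consistency check: S_2/S_1 = 7·3 = 21 ≡ 8 = α_err ✓ (single-error assumption holds).
Step 4: error magnitude e = S_0/v_3 = S_0·∏_{j≠3}(α_3 − α_j) = 6·1 = 6 ≡ 6 (mod 13).
Step 5: correct position 3: c_3 = r_3 − e = 11 − 6 ≡ 5 (mod 13). Hence c = [1, 7, 5, 2, 10].
  Check: interpolating c through the α_i gives m(x) = 3 + 10·x (degree < 2) with m(α_i) = c_i for every i, so c is indeed a codeword.


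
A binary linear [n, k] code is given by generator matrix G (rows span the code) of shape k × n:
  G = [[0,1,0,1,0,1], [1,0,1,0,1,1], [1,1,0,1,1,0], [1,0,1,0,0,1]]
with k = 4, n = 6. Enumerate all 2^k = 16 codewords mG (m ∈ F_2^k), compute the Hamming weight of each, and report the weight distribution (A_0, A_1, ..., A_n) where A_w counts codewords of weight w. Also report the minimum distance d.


Weight distribution: A_0 = 1, A_1 = 2, A_2 = 2, A_3 = 4, A_4 = 5, A_5 = 2. Minimum distance d = 1.

Enumerate all 2^4 = 16 messages m ∈ F_2^4.
For each, compute codeword c = mG in F_2^6, then tally its weight.
  m = 0000 → c = 000000, weight = 0.
  m = 1000 → c = 010101, weight = 3.
  m = 0100 → c = 101011, weight = 4.
  m = 1100 → c = 111110, weight = 5.
  m = 0010 → c = 110110, weight = 4.
  m = 1010 → c = 100011, weight = 3.
  m = 0110 → c = 011101, weight = 4.
  m = 1110 → c = 001000, weight = 1.
  m = 0001 → c = 101001, weight = 3.
  m = 1001 → c = 111100, weight = 4.
  m = 0101 → c = 000010, weight = 1.
  m = 1101 → c = 010111, weight = 4.
  m = 0011 → c = 011111, weight = 5.
  m = 1011 → c = 001010, weight = 2.
  m = 0111 → c = 110100, weight = 3.
  m = 1111 → c = 100001, weight = 2.
Tally weights:
  weight 0: 1 codewords.
  weight 1: 2 codewords.
  weight 2: 2 codewords.
  weight 3: 4 codewords.
  weight 4: 5 codewords.
  weight 5: 2 codewords.
Minimum distance d = smallest w > 0 with A_w > 0 = 1.
Sanity: Σ A_w = 16 = 2^4 = 16 ✓.


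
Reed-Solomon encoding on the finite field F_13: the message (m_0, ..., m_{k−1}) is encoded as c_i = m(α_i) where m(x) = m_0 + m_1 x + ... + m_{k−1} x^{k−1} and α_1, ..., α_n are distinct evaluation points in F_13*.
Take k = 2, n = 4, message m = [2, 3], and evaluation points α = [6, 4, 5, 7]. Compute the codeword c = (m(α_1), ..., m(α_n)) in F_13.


c = [7, 1, 4, 10]

Message polynomial: m(x) = 2 + 3·x (mod 13).
For each evaluation point α_i, compute m(α_i) mod 13:
  α_1 = 6: Horner steps 3 → 7, so m(6) = 7.
  α_2 = 4: Horner steps 3 → 1, so m(4) = 1.
  α_3 = 5: Horner steps 3 → 4, so m(5) = 4.
  α_4 = 7: Horner steps 3 → 10, so m(7) = 10.
Codeword c = [7, 1, 4, 10] ∈ F_13^4.


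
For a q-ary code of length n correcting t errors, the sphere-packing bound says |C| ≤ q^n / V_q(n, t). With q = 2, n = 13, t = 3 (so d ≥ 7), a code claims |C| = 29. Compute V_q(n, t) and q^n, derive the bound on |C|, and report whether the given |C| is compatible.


V_q(n, t) = 378, q^n = 8192, Hamming bound = 21, |C| = 29 > bound (violated).

Step 1: Compute V_q(n, t) = Σ_{j=0}^3 C(n, j) (q−1)^j.
  j = 0: C(13,0)·(1)^0 = 1·1 = 1.
  j = 1: C(13,1)·(1)^1 = 13·1 = 13.
  j = 2: C(13,2)·(1)^2 = 78·1 = 78.
  j = 3: C(13,3)·(1)^3 = 286·1 = 286.
  V_q(n, t) = 1 + 13 + 78 + 286 = 378.
Step 2: q^n = 2^13 = 8192.
Step 3: Hamming bound ⌊q^n / V_q(n,t)⌋ = ⌊8192/378⌋ = 21.
Step 4: Compare |C| = 29 to 21: violated.
The claimed |C| lies above the Hamming bound, so no 2-ary code of length 13 with d ≥ 7 can have 29 codewords.


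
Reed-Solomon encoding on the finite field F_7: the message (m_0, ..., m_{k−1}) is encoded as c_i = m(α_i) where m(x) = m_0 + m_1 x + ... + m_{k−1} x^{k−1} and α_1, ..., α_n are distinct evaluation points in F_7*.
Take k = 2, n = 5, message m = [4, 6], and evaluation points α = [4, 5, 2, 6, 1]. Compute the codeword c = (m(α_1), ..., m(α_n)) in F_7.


c = [0, 6, 2, 5, 3]

Message polynomial: m(x) = 4 + 6·x (mod 7).
For each evaluation point α_i, compute m(α_i) mod 7:
  α_1 = 4: Horner steps 6 → 0, so m(4) = 0.
  α_2 = 5: Horner steps 6 → 6, so m(5) = 6.
  α_3 = 2: Horner steps 6 → 2, so m(2) = 2.
  α_4 = 6: Horner steps 6 → 5, so m(6) = 5.
  α_5 = 1: Horner steps 6 → 3, so m(1) = 3.
Codeword c = [0, 6, 2, 5, 3] ∈ F_7^5.


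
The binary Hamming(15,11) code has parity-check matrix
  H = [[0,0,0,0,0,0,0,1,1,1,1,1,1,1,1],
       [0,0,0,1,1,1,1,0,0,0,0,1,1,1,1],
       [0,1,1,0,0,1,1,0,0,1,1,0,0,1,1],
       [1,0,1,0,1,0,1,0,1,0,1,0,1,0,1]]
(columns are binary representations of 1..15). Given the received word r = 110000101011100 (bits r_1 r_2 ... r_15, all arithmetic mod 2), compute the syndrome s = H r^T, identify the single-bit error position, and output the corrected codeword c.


s = (0, 1, 1, 1)^T, error position = 7, corrected codeword c = 110000001011100

Compute s = H r^T mod 2 one row at a time:
  s_1 = 0 + 1 + 0 + 1 + 1 + 1 + 0 + 0 = 4 ≡ 0 (mod 2).
  s_2 = 0 + 0 + 0 + 1 + 1 + 1 + 0 + 0 = 3 ≡ 1 (mod 2).
  s_3 = 1 + 0 + 0 + 1 + 0 + 1 + 0 + 0 = 3 ≡ 1 (mod 2).
  s_4 = 1 + 0 + 0 + 1 + 1 + 1 + 1 + 0 = 5 ≡ 1 (mod 2).
s = (0, 1, 1, 1)^T — this equals column 7 of H (binary 0111), so error is at position 7.
Correct: flip bit 7 of r = 110000101011100 to get c = 110000001011100.


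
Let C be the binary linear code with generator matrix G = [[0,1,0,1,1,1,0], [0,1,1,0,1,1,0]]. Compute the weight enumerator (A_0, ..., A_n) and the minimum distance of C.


Weight distribution: A_0 = 1, A_2 = 1, A_4 = 2. Minimum distance d = 2.

Enumerate all 2^2 = 4 messages m ∈ F_2^2.
For each, compute codeword c = mG in F_2^7, then tally its weight.
  m = 00 → c = 0000000, weight = 0.
  m = 10 → c = 0101110, weight = 4.
  m = 01 → c = 0110110, weight = 4.
  m = 11 → c = 0011000, weight = 2.
Tally weights:
  weight 0: 1 codewords.
  weight 2: 1 codewords.
  weight 4: 2 codewords.
Minimum distance d = smallest w > 0 with A_w > 0 = 2.
Sanity: Σ A_w = 4 = 2^2 = 4 ✓.


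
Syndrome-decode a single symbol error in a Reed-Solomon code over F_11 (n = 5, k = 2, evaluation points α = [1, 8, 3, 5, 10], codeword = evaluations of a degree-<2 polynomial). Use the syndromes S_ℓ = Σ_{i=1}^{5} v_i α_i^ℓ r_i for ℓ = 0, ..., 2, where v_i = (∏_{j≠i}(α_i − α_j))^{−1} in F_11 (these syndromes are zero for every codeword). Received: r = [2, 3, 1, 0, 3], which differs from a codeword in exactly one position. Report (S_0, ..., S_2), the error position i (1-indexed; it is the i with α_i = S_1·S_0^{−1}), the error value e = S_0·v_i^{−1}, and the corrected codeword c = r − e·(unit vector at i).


S = (1, 8, 9), error at position 2, error magnitude e = 10, c = [2, 4, 1, 0, 3].

Step 1: column multipliers v_i = (∏_{j≠i}(α_i − α_j))^{−1} mod 11.
  i = 1 (α = 1): (1−8)(1−3)(1−5)(1−10) = (−7)·(−2)·(−4)·(−9) = 504 ≡ 9, so v_1 = 9^{−1} = 5 (mod 11).
  i = 2 (α = 8): (8−1)(8−3)(8−5)(8−10) = 7·5·3·(−2) = −210 ≡ 10, so v_2 = 10^{−1} = 10 (mod 11).
  i = 3 (α = 3): (3−1)(3−8)(3−5)(3−10) = 2·(−5)·(−2)·(−7) = −140 ≡ 3, so v_3 = 3^{−1} = 4 (mod 11).
  i = 4 (α = 5): (5−1)(5−8)(5−3)(5−10) = 4·(−3)·2·(−5) = 120 ≡ 10, so v_4 = 10^{−1} = 10 (mod 11).
  i = 5 (α = 10): (10−1)(10−8)(10−3)(10−5) = 9·2·7·5 = 630 ≡ 3, so v_5 = 3^{−1} = 4 (mod 11).
  v = [5, 10, 4, 10, 4].
Step 2: syndromes of r = [2, 3, 1, 0, 3] (all sums mod 11).
  S_0 = Σ v_i r_i = 5·2 + 10·3 + 4·1 + 10·0 + 4·3 = 56 ≡ 1.
  S_1 = Σ v_i α_i r_i = 5·1·2 + 10·8·3 + 4·3·1 + 10·5·0 + 4·10·3 = 382 ≡ 8.
  α_i^2 mod 11 = [1, 9, 9, 3, 1].
  S_2 = Σ v_i α_i^2 r_i = 5·1·2 + 10·9·3 + 4·9·1 + 10·3·0 + 4·1·3 = 328 ≡ 9.
  S = (1, 8, 9) ≠ 0, so r is not a codeword (an error is present).
Step 3: locate the error. For a single error e at position i, S_ℓ = v_i·e·α_i^ℓ, so α_err = S_1/S_0.
  S_0^{−1} = 1^{−1} = 1 (mod 11), so α_err = 8·1 = 8 ≡ 8 = α_2. Error position i = 2.
  Consistency check: S_2/S_1 = 9·7 = 63 ≡ 8 = α_err ✓ (single-error assumption holds).
Step 4: error magnitude e = S_0/v_2 = S_0·∏_{j≠2}(α_2 − α_j) = 1·10 = 10 ≡ 10 (mod 11).
Step 5: correct position 2: c_2 = r_2 − e = 3 − 10 ≡ 4 (mod 11). Hence c = [2, 4, 1, 0, 3].
  Check: interpolating c through the α_i gives m(x) = 8 + 5·x (degree < 2) with m(α_i) = c_i for every i, so c is indeed a codeword.


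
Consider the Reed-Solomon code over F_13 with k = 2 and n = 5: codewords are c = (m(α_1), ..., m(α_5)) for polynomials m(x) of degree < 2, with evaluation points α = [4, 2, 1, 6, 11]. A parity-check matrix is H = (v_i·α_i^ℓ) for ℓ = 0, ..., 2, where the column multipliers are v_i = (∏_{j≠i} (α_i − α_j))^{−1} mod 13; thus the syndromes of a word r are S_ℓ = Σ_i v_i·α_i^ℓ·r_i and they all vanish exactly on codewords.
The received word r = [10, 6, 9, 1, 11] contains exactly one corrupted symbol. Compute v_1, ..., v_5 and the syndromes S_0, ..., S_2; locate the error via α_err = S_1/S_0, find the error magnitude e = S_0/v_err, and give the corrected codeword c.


S = (10, 10, 10), error at position 3, error magnitude e = 5, c = [10, 6, 4, 1, 11].

Step 1: column multipliers v_i = (∏_{j≠i}(α_i − α_j))^{−1} mod 13.
  i = 1 (α = 4): (4−2)(4−1)(4−6)(4−11) = 2·3·(−2)·(−7) = 84 ≡ 6, so v_1 = 6^{−1} = 11 (mod 13).
  i = 2 (α = 2): (2−4)(2−1)(2−6)(2−11) = (−2)·1·(−4)·(−9) = −72 ≡ 6, so v_2 = 6^{−1} = 11 (mod 13).
  i = 3 (α = 1): (1−4)(1−2)(1−6)(1−11) = (−3)·(−1)·(−5)·(−10) = 150 ≡ 7, so v_3 = 7^{−1} = 2 (mod 13).
  i = 4 (α = 6): (6−4)(6−2)(6−1)(6−11) = 2·4·5·(−5) = −200 ≡ 8, so v_4 = 8^{−1} = 5 (mod 13).
  i = 5 (α = 11): (11−4)(11−2)(11−1)(11−6) = 7·9·10·5 = 3150 ≡ 4, so v_5 = 4^{−1} = 10 (mod 13).
  v = [11, 11, 2, 5, 10].
Step 2: syndromes of r = [10, 6, 9, 1, 11] (all sums mod 13).
  S_0 = Σ v_i r_i = 11·10 + 11·6 + 2·9 + 5·1 + 10·11 = 309 ≡ 10.
  S_1 = Σ v_i α_i r_i = 11·4·10 + 11·2·6 + 2·1·9 + 5·6·1 + 10·11·11 = 1830 ≡ 10.
  α_i^2 mod 13 = [3, 4, 1, 10, 4].
  S_2 = Σ v_i α_i^2 r_i = 11·3·10 + 11·4·6 + 2·1·9 + 5·10·1 + 10·4·11 = 1102 ≡ 10.
  S = (10, 10, 10) ≠ 0, so r is not a codeword (an error is present).
Step 3: locate the error. For a single error e at position i, S_ℓ = v_i·e·α_i^ℓ, so α_err = S_1/S_0.
  S_0^{−1} = 10^{−1} = 4 (mod 13), so α_err = 10·4 = 40 ≡ 1 = α_3. Error position i = 3.
  Consistency check: S_2/S_1 = 10·4 = 40 ≡ 1 = α_err ✓ (single-error assumption holds).
Step 4: error magnitude e = S_0/v_3 = S_0·∏_{j≠3}(α_3 − α_j) = 10·7 = 70 ≡ 5 (mod 13).
Step 5: correct position 3: c_3 = r_3 − e = 9 − 5 ≡ 4 (mod 13). Hence c = [10, 6, 4, 1, 11].
  Check: interpolating c through the α_i gives m(x) = 2 + 2·x (degree < 2) with m(α_i) = c_i for every i, so c is indeed a codeword.


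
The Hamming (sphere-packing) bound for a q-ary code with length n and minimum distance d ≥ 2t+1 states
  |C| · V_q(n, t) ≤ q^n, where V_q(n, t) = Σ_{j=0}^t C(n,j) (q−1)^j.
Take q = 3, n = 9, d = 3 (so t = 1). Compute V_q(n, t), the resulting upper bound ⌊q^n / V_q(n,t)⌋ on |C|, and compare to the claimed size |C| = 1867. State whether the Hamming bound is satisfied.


V_q(n, t) = 19, q^n = 19683, Hamming bound = 1035, |C| = 1867 > bound (violated).

Step 1: Compute V_q(n, t) = Σ_{j=0}^1 C(n, j) (q−1)^j.
  j = 0: C(9,0)·(2)^0 = 1·1 = 1.
  j = 1: C(9,1)·(2)^1 = 9·2 = 18.
  V_q(n, t) = 1 + 18 = 19.
Step 2: q^n = 3^9 = 19683.
Step 3: Hamming bound ⌊q^n / V_q(n,t)⌋ = ⌊19683/19⌋ = 1035.
Step 4: Compare |C| = 1867 to 1035: violated.
The claimed |C| lies above the Hamming bound, so no 3-ary code of length 9 with d ≥ 3 can have 1867 codewords.


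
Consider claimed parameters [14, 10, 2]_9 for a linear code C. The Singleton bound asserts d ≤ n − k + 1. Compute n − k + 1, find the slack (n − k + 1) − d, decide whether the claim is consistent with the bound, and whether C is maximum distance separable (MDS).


Singleton RHS = n − k + 1 = 5, slack = 3, bound satisfied, not MDS.

Singleton bound: d ≤ n − k + 1.
Here n = 14, k = 10, so n − k + 1 = 5.
Given d = 2, check d ≤ 5: YES.
Slack = (n − k + 1) − d = 3.
The code is NOT MDS (slack = 3 > 0).
Description: the claimed parameters are [14, 10, 2]_9; such a code would be non-MDS.


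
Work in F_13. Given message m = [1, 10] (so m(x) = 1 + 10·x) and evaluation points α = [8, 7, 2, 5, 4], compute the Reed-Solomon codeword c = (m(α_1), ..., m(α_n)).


c = [3, 6, 8, 12, 2]

Message polynomial: m(x) = 1 + 10·x (mod 13).
For each evaluation point α_i, compute m(α_i) mod 13:
  α_1 = 8: Horner steps 10 → 3, so m(8) = 3.
  α_2 = 7: Horner steps 10 → 6, so m(7) = 6.
  α_3 = 2: Horner steps 10 → 8, so m(2) = 8.
  α_4 = 5: Horner steps 10 → 12, so m(5) = 12.
  α_5 = 4: Horner steps 10 → 2, so m(4) = 2.
Codeword c = [3, 6, 8, 12, 2] ∈ F_13^5.
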